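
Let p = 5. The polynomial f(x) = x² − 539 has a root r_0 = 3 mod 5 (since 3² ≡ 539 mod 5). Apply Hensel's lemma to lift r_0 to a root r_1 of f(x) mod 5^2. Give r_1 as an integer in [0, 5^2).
r_1 = 8 (mod 25)

Hensel's recurrence: r_{i+1} = r_i − f(r_i)·(f′(r_i))^{-1} mod 5^{i+2}, with f′(x) = 2x. Iterate:
  r_0 = 3 (mod 5)
  r_1 = 8 (mod 25)
Final: r_1 = 8, and one checks f(r_1) ≡ 0 mod 5^2.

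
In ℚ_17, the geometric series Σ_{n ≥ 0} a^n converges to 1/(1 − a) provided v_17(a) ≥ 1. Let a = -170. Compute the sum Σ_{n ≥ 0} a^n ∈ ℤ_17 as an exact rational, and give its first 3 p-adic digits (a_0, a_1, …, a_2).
Σ a^n = 1/(1 − a) = 1/171;  first 3 digits = (1, 7, 14)

v_17(a) = 1 ≥ 1, so the series converges in ℤ_17 to 1/(1 − a) = 1/(1 − (-170)) = 1/171. Expand this rational in ℤ_17: compute digits iteratively via d_i = x_i mod 17, x_{i+1} = (x_i − d_i)/17. The first 3 digits are (1, 7, 14).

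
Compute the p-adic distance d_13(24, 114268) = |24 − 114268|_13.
d_13(24, 114268) = 1/28561

Step 1 — x − y = 24 − 114268 = -114244. Step 2 — v_13(-114244) = 4 (factor: -114244 = −(13^4 · 4); the sign does not affect v_p). Step 3 — |x − y|_13 = 13^{-4} = 1/28561.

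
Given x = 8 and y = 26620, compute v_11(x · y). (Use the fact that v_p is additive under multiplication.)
v_11(212960) = 3

v_p(x) = 0 (factor: 8 = 11^0 · 8); v_p(y) = 3 (factor: 26620 = 11^3 · 20). Additivity: v_p(xy) = v_p(x) + v_p(y) = 0 + 3 = 3. (Direct check: xy = 212960 = 11^3 · (160).)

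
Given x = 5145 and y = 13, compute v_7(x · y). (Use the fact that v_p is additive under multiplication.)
v_7(66885) = 3

v_p(x) = 3 (factor: 5145 = 7^3 · 15); v_p(y) = 0 (factor: 13 = 7^0 · 13). Additivity: v_p(xy) = v_p(x) + v_p(y) = 3 + 0 = 3. (Direct check: xy = 66885 = 7^3 · (195).)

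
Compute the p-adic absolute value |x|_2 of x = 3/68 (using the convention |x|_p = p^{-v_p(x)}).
|3/68|_2 = 4

Step 1 — compute v_2(x) by factoring powers of 2 out of the numerator and denominator: v_2(3/68) = -2. Step 2 — apply |x|_p = p^{-v_p(x)} = 2^{2} = 4.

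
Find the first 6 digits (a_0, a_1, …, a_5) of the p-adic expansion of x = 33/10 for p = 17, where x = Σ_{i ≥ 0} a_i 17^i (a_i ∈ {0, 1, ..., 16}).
(a_0, …, a_5) = (5, 5, 15, 11, 1, 5)

v_17(33/10) = 0 (numerator and denominator both coprime to 17), so x ∈ ℤ_17^×. Compute digits iteratively via a_i = x_i mod 17, x_{i+1} = (x_i − a_i)/17, with x_0 = x:
  x_0 = 33/10;  a_0 = 5;  x_1 = (x_0 − 5)/17 = -1/10
  x_1 = -1/10;  a_1 = 5;  x_2 = (x_1 − 5)/17 = -3/10
  x_2 = -3/10;  a_2 = 15;  x_3 = (x_2 − 15)/17 = -9/10
  x_3 = -9/10;  a_3 = 11;  x_4 = (x_3 − 11)/17 = -7/10
  x_4 = -7/10;  a_4 = 1;  x_5 = (x_4 − 1)/17 = -1/10
  x_5 = -1/10;  a_5 = 5;  x_6 = (x_5 − 5)/17 = -3/10
Digits: (5, 5, 15, 11, 1, 5).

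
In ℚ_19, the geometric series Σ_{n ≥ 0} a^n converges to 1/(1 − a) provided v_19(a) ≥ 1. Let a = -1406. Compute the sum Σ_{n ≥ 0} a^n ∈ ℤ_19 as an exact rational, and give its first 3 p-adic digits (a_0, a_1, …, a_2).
Σ a^n = 1/(1 − a) = 1/1407;  first 3 digits = (1, 2, 0)

v_19(a) = 1 ≥ 1, so the series converges in ℤ_19 to 1/(1 − a) = 1/(1 − (-1406)) = 1/1407. Expand this rational in ℤ_19: compute digits iteratively via d_i = x_i mod 19, x_{i+1} = (x_i − d_i)/19. The first 3 digits are (1, 2, 0).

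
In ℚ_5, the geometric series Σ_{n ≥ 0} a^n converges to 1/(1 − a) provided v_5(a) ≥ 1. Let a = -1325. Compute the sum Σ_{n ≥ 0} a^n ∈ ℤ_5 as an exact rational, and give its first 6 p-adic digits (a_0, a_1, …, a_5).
Σ a^n = 1/(1 − a) = 1/1326;  first 6 digits = (1, 0, 2, 4, 1, 1)

v_5(a) = 2 ≥ 1, so the series converges in ℤ_5 to 1/(1 − a) = 1/(1 − (-1325)) = 1/1326. Expand this rational in ℤ_5: compute digits iteratively via d_i = x_i mod 5, x_{i+1} = (x_i − d_i)/5. The first 6 digits are (1, 0, 2, 4, 1, 1).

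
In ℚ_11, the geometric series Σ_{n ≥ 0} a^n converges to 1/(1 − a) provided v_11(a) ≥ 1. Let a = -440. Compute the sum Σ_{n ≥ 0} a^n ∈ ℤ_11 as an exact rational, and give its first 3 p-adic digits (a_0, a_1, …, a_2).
Σ a^n = 1/(1 − a) = 1/441;  first 3 digits = (1, 4, 1)

v_11(a) = 1 ≥ 1, so the series converges in ℤ_11 to 1/(1 − a) = 1/(1 − (-440)) = 1/441. Expand this rational in ℤ_11: compute digits iteratively via d_i = x_i mod 11, x_{i+1} = (x_i − d_i)/11. The first 3 digits are (1, 4, 1).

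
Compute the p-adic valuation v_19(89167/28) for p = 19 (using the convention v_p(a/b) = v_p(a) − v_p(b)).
v_19(89167/28) = 3

Factor powers of 19 from the numerator and denominator of the reduced fraction: 89167 = 19^3 · 13 and 28 = 19^0 · 28. Apply v_p(a/b) = v_p(a) − v_p(b): v_19(89167/28) = 3 − 0 = 3.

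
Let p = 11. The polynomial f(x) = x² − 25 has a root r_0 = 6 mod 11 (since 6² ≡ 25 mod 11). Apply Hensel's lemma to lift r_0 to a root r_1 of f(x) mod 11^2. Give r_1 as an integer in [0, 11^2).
r_1 = 116 (mod 121)

Hensel's recurrence: r_{i+1} = r_i − f(r_i)·(f′(r_i))^{-1} mod 11^{i+2}, with f′(x) = 2x. Iterate:
  r_0 = 6 (mod 11)
  r_1 = 116 (mod 121)
Final: r_1 = 116, and one checks f(r_1) ≡ 0 mod 11^2.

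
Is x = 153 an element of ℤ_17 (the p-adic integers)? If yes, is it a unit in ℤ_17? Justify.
x ∈ ℤ_17 but not a unit; v_17(x) = 1 > 0

ℤ_17 = {x ∈ ℚ_17 : v_17(x) ≥ 0} and ℤ_17^× = {x ∈ ℤ_17 : v_17(x) = 0}. Here v_17(153) = v_17(num) − v_17(den) = 1; compare against these criteria.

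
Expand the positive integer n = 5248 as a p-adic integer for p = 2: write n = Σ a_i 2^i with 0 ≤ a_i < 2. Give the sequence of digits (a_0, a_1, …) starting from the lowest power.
(a_0, a_1, …) = (0, 0, 0, 0, 0, 0, 0, 1, 0, 0, 1, 0, 1)

Repeated division by 2 gives the digits low-to-high: 5248 = 1·2^7 + 1·2^10 + 1·2^12. Digit sequence: (0, 0, 0, 0, 0, 0, 0, 1, 0, 0, 1, 0, 1).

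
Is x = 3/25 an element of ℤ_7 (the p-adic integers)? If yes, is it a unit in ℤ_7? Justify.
x ∈ ℤ_7^× (unit); v_7(x) = 0

ℤ_7 = {x ∈ ℚ_7 : v_7(x) ≥ 0} and ℤ_7^× = {x ∈ ℤ_7 : v_7(x) = 0}. Here v_7(3/25) = v_7(num) − v_7(den) = 0; compare against these criteria.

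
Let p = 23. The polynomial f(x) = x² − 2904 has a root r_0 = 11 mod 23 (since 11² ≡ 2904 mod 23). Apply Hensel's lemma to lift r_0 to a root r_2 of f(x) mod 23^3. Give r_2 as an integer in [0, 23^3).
r_2 = 931 (mod 12167)

Hensel's recurrence: r_{i+1} = r_i − f(r_i)·(f′(r_i))^{-1} mod 23^{i+2}, with f′(x) = 2x. Iterate:
  r_0 = 11 (mod 23)
  r_1 = 402 (mod 529)
  r_2 = 931 (mod 12167)
Final: r_2 = 931, and one checks f(r_2) ≡ 0 mod 23^3.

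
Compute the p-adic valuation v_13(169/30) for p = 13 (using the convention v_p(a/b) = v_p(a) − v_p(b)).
v_13(169/30) = 2

Factor powers of 13 from the numerator and denominator of the reduced fraction: 169 = 13^2 · 1 and 30 = 13^0 · 30. Apply v_p(a/b) = v_p(a) − v_p(b): v_13(169/30) = 2 − 0 = 2.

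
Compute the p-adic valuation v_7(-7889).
v_7(-7889) = 3

v_7(n) is the largest exponent k such that 7^k divides n. Factor out: -7889 = -7^3 · 23. (Sign doesn't affect v_p.) So v_7(-7889) = 3.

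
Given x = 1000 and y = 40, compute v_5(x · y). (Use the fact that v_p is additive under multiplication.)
v_5(40000) = 4

v_p(x) = 3 (factor: 1000 = 5^3 · 8); v_p(y) = 1 (factor: 40 = 5^1 · 8). Additivity: v_p(xy) = v_p(x) + v_p(y) = 3 + 1 = 4. (Direct check: xy = 40000 = 5^4 · (64).)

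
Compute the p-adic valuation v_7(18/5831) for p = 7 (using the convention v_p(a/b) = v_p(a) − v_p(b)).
v_7(18/5831) = -3

Factor powers of 7 from the numerator and denominator of the reduced fraction: 18 = 7^0 · 18 and 5831 = 7^3 · 17. Apply v_p(a/b) = v_p(a) − v_p(b): v_7(18/5831) = 0 − 3 = -3.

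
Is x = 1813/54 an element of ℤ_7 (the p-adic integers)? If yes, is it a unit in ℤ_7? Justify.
x ∈ ℤ_7 but not a unit; v_7(x) = 2 > 0

ℤ_7 = {x ∈ ℚ_7 : v_7(x) ≥ 0} and ℤ_7^× = {x ∈ ℤ_7 : v_7(x) = 0}. Here v_7(1813/54) = v_7(num) − v_7(den) = 2; compare against these criteria.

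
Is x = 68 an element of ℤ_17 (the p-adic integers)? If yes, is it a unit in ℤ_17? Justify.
x ∈ ℤ_17 but not a unit; v_17(x) = 1 > 0

ℤ_17 = {x ∈ ℚ_17 : v_17(x) ≥ 0} and ℤ_17^× = {x ∈ ℤ_17 : v_17(x) = 0}. Here v_17(68) = v_17(num) − v_17(den) = 1; compare against these criteria.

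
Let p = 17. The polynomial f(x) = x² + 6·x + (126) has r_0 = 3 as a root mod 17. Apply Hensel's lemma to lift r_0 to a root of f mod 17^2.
r_1 = 207 (mod 289)

Hensel: r_{i+1} = r_i − f(r_i)·(f′(r_i))^{-1} mod 17^{i+2}, f′(x) = 2x + 6. Iterate:
  r_0 = 3 (mod 17)
  r_1 = 207 (mod 289)
Final: r = 207 satisfies f(r) ≡ 0 mod 17^2.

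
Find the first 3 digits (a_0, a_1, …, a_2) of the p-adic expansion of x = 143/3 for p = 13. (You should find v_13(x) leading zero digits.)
(a_0, …, a_2) = (0, 8, 4)

v_13(143/3) = 1, so a_0 = ... = a_0 = 0. Factor out: x = 13^1 · u with u = 11/3 a unit in ℤ_13. Expand u iteratively via a_{v+i} = u_i mod 13, u_{i+1} = (u_i − a_{v+i})/13:
  u_0 = 11/3;  a_1 = 8;  u_1 = (u_0 − 8)/13 = -1/3
  u_1 = -1/3;  a_2 = 4;  u_2 = (u_1 − 4)/13 = -1/3
Digits: (0, 8, 4).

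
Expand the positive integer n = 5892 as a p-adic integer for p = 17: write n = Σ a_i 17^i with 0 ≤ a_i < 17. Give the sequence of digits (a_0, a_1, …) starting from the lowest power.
(a_0, a_1, …) = (10, 6, 3, 1)

Repeated division by 17 gives the digits low-to-high: 5892 = 10 + 6·17^1 + 3·17^2 + 1·17^3. Digit sequence: (10, 6, 3, 1).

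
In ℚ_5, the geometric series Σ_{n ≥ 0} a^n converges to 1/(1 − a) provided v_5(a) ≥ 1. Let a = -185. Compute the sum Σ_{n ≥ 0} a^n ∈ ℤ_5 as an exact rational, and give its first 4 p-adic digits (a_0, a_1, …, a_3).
Σ a^n = 1/(1 − a) = 1/186;  first 4 digits = (1, 3, 1, 4)

v_5(a) = 1 ≥ 1, so the series converges in ℤ_5 to 1/(1 − a) = 1/(1 − (-185)) = 1/186. Expand this rational in ℤ_5: compute digits iteratively via d_i = x_i mod 5, x_{i+1} = (x_i − d_i)/5. The first 4 digits are (1, 3, 1, 4).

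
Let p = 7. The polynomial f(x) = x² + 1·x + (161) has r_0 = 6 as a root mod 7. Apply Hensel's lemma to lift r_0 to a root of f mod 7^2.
r_1 = 13 (mod 49)

Hensel: r_{i+1} = r_i − f(r_i)·(f′(r_i))^{-1} mod 7^{i+2}, f′(x) = 2x + 1. Iterate:
  r_0 = 6 (mod 7)
  r_1 = 13 (mod 49)
Final: r = 13 satisfies f(r) ≡ 0 mod 7^2.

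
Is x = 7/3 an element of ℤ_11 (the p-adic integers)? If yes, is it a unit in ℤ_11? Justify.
x ∈ ℤ_11^× (unit); v_11(x) = 0

ℤ_11 = {x ∈ ℚ_11 : v_11(x) ≥ 0} and ℤ_11^× = {x ∈ ℤ_11 : v_11(x) = 0}. Here v_11(7/3) = v_11(num) − v_11(den) = 0; compare against these criteria.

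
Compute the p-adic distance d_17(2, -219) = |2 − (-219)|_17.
d_17(2, -219) = 1/17

Step 1 — x − y = 2 − (-219) = 221. Step 2 — v_17(221) = 1 (factor: 221 = (17^1 · 13); the sign does not affect v_p). Step 3 — |x − y|_17 = 17^{-1} = 1/17.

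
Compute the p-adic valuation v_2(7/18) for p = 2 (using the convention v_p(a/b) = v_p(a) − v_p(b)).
v_2(7/18) = -1

Factor powers of 2 from the numerator and denominator of the reduced fraction: 7 = 2^0 · 7 and 18 = 2^1 · 9. Apply v_p(a/b) = v_p(a) − v_p(b): v_2(7/18) = 0 − 1 = -1.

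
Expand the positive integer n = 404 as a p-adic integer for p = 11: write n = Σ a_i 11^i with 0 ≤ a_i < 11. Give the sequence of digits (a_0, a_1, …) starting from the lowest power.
(a_0, a_1, …) = (8, 3, 3)

Repeated division by 11 gives the digits low-to-high: 404 = 8 + 3·11^1 + 3·11^2. Digit sequence: (8, 3, 3).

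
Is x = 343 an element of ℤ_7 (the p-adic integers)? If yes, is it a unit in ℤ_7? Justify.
x ∈ ℤ_7 but not a unit; v_7(x) = 3 > 0

ℤ_7 = {x ∈ ℚ_7 : v_7(x) ≥ 0} and ℤ_7^× = {x ∈ ℤ_7 : v_7(x) = 0}. Here v_7(343) = v_7(num) − v_7(den) = 3; compare against these criteria.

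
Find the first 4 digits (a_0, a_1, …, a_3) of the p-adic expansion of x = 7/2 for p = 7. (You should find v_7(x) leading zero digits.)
(a_0, …, a_3) = (0, 4, 3, 3)

v_7(7/2) = 1, so a_0 = ... = a_0 = 0. Factor out: x = 7^1 · u with u = 1/2 a unit in ℤ_7. Expand u iteratively via a_{v+i} = u_i mod 7, u_{i+1} = (u_i − a_{v+i})/7:
  u_0 = 1/2;  a_1 = 4;  u_1 = (u_0 − 4)/7 = -1/2
  u_1 = -1/2;  a_2 = 3;  u_2 = (u_1 − 3)/7 = -1/2
  u_2 = -1/2;  a_3 = 3;  u_3 = (u_2 − 3)/7 = -1/2
Digits: (0, 4, 3, 3).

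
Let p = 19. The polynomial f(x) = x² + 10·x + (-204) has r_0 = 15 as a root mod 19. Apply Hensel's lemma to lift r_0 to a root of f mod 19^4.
r_3 = 82779 (mod 130321)

Hensel: r_{i+1} = r_i − f(r_i)·(f′(r_i))^{-1} mod 19^{i+2}, f′(x) = 2x + 10. Iterate:
  r_0 = 15 (mod 19)
  r_1 = 110 (mod 361)
  r_2 = 471 (mod 6859)
  r_3 = 82779 (mod 130321)
Final: r = 82779 satisfies f(r) ≡ 0 mod 19^4.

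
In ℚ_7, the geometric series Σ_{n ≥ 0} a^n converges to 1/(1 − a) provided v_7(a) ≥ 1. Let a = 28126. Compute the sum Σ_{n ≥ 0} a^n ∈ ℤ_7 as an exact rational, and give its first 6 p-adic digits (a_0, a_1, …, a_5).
Σ a^n = 1/(1 − a) = -1/28125;  first 6 digits = (1, 0, 0, 5, 4, 1)

v_7(a) = 3 ≥ 1, so the series converges in ℤ_7 to 1/(1 − a) = 1/(1 − 28126) = -1/28125. Expand this rational in ℤ_7: compute digits iteratively via d_i = x_i mod 7, x_{i+1} = (x_i − d_i)/7. The first 6 digits are (1, 0, 0, 5, 4, 1).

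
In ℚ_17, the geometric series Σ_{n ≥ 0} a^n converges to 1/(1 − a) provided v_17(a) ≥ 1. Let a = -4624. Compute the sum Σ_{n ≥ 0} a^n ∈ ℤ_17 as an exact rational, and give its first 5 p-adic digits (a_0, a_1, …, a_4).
Σ a^n = 1/(1 − a) = 1/4625;  first 5 digits = (1, 0, 1, 16, 0)

v_17(a) = 2 ≥ 1, so the series converges in ℤ_17 to 1/(1 − a) = 1/(1 − (-4624)) = 1/4625. Expand this rational in ℤ_17: compute digits iteratively via d_i = x_i mod 17, x_{i+1} = (x_i − d_i)/17. The first 5 digits are (1, 0, 1, 16, 0).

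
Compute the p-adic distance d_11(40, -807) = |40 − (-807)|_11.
d_11(40, -807) = 1/121

Step 1 — x − y = 40 − (-807) = 847. Step 2 — v_11(847) = 2 (factor: 847 = (11^2 · 7); the sign does not affect v_p). Step 3 — |x − y|_11 = 11^{-2} = 1/121.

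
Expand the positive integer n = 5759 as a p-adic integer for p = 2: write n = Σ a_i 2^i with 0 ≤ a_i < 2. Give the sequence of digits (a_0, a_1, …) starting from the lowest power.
(a_0, a_1, …) = (1, 1, 1, 1, 1, 1, 1, 0, 0, 1, 1, 0, 1)

Repeated division by 2 gives the digits low-to-high: 5759 = 1 + 1·2^1 + 1·2^2 + 1·2^3 + 1·2^4 + 1·2^5 + 1·2^6 + 1·2^9 + 1·2^10 + 1·2^12. Digit sequence: (1, 1, 1, 1, 1, 1, 1, 0, 0, 1, 1, 0, 1).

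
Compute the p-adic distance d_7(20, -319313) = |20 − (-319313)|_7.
d_7(20, -319313) = 1/16807

Step 1 — x − y = 20 − (-319313) = 319333. Step 2 — v_7(319333) = 5 (factor: 319333 = (7^5 · 19); the sign does not affect v_p). Step 3 — |x − y|_7 = 7^{-5} = 1/16807.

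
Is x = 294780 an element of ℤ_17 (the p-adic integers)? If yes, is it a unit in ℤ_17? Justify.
x ∈ ℤ_17 but not a unit; v_17(x) = 3 > 0

ℤ_17 = {x ∈ ℚ_17 : v_17(x) ≥ 0} and ℤ_17^× = {x ∈ ℤ_17 : v_17(x) = 0}. Here v_17(294780) = v_17(num) − v_17(den) = 3; compare against these criteria.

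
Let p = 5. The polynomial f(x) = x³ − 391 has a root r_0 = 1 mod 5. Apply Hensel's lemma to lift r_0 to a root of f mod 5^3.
r_2 = 106 (mod 125)

Hensel: r_{i+1} = r_i − f(r_i)/f′(r_i) mod 5^{i+2}, where f′(x) = 3x². Iterate:
  r_0 = 1 (mod 5)
  r_1 = 6 (mod 25)
  r_2 = 106 (mod 125)
Final: r = 106 with f(r) ≡ 0 mod 5^3.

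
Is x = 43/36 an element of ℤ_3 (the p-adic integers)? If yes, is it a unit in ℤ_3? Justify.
x ∉ ℤ_3 (v_3(x) = -2 < 0)

ℤ_3 = {x ∈ ℚ_3 : v_3(x) ≥ 0} and ℤ_3^× = {x ∈ ℤ_3 : v_3(x) = 0}. Here v_3(43/36) = v_3(num) − v_3(den) = -2; compare against these criteria.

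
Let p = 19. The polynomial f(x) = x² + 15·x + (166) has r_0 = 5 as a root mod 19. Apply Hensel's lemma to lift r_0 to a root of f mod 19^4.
r_3 = 58202 (mod 130321)

Hensel: r_{i+1} = r_i − f(r_i)·(f′(r_i))^{-1} mod 19^{i+2}, f′(x) = 2x + 15. Iterate:
  r_0 = 5 (mod 19)
  r_1 = 81 (mod 361)
  r_2 = 3330 (mod 6859)
  r_3 = 58202 (mod 130321)
Final: r = 58202 satisfies f(r) ≡ 0 mod 19^4.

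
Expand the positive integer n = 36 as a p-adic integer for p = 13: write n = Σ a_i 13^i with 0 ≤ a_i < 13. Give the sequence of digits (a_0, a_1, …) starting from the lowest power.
(a_0, a_1, …) = (10, 2)

Repeated division by 13 gives the digits low-to-high: 36 = 10 + 2·13^1. Digit sequence: (10, 2).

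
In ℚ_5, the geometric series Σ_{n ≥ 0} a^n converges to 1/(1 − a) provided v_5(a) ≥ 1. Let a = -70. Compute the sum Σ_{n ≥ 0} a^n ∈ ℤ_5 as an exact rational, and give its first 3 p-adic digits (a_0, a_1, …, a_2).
Σ a^n = 1/(1 − a) = 1/71;  first 3 digits = (1, 1, 3)

v_5(a) = 1 ≥ 1, so the series converges in ℤ_5 to 1/(1 − a) = 1/(1 − (-70)) = 1/71. Expand this rational in ℤ_5: compute digits iteratively via d_i = x_i mod 5, x_{i+1} = (x_i − d_i)/5. The first 3 digits are (1, 1, 3).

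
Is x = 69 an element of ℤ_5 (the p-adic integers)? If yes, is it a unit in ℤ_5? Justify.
x ∈ ℤ_5^× (unit); v_5(x) = 0

ℤ_5 = {x ∈ ℚ_5 : v_5(x) ≥ 0} and ℤ_5^× = {x ∈ ℤ_5 : v_5(x) = 0}. Here v_5(69) = v_5(num) − v_5(den) = 0; compare against these criteria.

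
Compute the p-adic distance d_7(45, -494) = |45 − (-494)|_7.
d_7(45, -494) = 1/49

Step 1 — x − y = 45 − (-494) = 539. Step 2 — v_7(539) = 2 (factor: 539 = (7^2 · 11); the sign does not affect v_p). Step 3 — |x − y|_7 = 7^{-2} = 1/49.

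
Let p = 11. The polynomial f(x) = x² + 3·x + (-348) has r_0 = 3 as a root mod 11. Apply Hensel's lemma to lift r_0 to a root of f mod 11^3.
r_2 = 564 (mod 1331)

Hensel: r_{i+1} = r_i − f(r_i)·(f′(r_i))^{-1} mod 11^{i+2}, f′(x) = 2x + 3. Iterate:
  r_0 = 3 (mod 11)
  r_1 = 80 (mod 121)
  r_2 = 564 (mod 1331)
Final: r = 564 satisfies f(r) ≡ 0 mod 11^3.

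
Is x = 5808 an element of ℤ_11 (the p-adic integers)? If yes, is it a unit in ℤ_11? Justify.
x ∈ ℤ_11 but not a unit; v_11(x) = 2 > 0

ℤ_11 = {x ∈ ℚ_11 : v_11(x) ≥ 0} and ℤ_11^× = {x ∈ ℤ_11 : v_11(x) = 0}. Here v_11(5808) = v_11(num) − v_11(den) = 2; compare against these criteria.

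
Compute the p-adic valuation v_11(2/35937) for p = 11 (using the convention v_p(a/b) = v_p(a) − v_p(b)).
v_11(2/35937) = -3

Factor powers of 11 from the numerator and denominator of the reduced fraction: 2 = 11^0 · 2 and 35937 = 11^3 · 27. Apply v_p(a/b) = v_p(a) − v_p(b): v_11(2/35937) = 0 − 3 = -3.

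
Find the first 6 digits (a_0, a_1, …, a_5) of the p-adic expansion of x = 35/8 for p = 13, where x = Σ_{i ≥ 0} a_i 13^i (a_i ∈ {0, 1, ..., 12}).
(a_0, …, a_5) = (6, 8, 1, 8, 1, 8)

v_13(35/8) = 0 (numerator and denominator both coprime to 13), so x ∈ ℤ_13^×. Compute digits iteratively via a_i = x_i mod 13, x_{i+1} = (x_i − a_i)/13, with x_0 = x:
  x_0 = 35/8;  a_0 = 6;  x_1 = (x_0 − 6)/13 = -1/8
  x_1 = -1/8;  a_1 = 8;  x_2 = (x_1 − 8)/13 = -5/8
  x_2 = -5/8;  a_2 = 1;  x_3 = (x_2 − 1)/13 = -1/8
  x_3 = -1/8;  a_3 = 8;  x_4 = (x_3 − 8)/13 = -5/8
  x_4 = -5/8;  a_4 = 1;  x_5 = (x_4 − 1)/13 = -1/8
  x_5 = -1/8;  a_5 = 8;  x_6 = (x_5 − 8)/13 = -5/8
Digits: (6, 8, 1, 8, 1, 8).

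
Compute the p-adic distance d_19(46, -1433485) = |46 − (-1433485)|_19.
d_19(46, -1433485) = 1/130321

Step 1 — x − y = 46 − (-1433485) = 1433531. Step 2 — v_19(1433531) = 4 (factor: 1433531 = (19^4 · 11); the sign does not affect v_p). Step 3 — |x − y|_19 = 19^{-4} = 1/130321.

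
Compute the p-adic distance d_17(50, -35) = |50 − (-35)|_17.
d_17(50, -35) = 1/17

Step 1 — x − y = 50 − (-35) = 85. Step 2 — v_17(85) = 1 (factor: 85 = (17^1 · 5); the sign does not affect v_p). Step 3 — |x − y|_17 = 17^{-1} = 1/17.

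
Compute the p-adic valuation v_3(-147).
v_3(-147) = 1

v_3(n) is the largest exponent k such that 3^k divides n. Factor out: -147 = -3^1 · 49. (Sign doesn't affect v_p.) So v_3(-147) = 1.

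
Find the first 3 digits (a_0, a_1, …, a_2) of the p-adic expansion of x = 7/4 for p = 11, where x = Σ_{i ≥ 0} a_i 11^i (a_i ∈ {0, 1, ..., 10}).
(a_0, …, a_2) = (10, 2, 8)

v_11(7/4) = 0 (numerator and denominator both coprime to 11), so x ∈ ℤ_11^×. Compute digits iteratively via a_i = x_i mod 11, x_{i+1} = (x_i − a_i)/11, with x_0 = x:
  x_0 = 7/4;  a_0 = 10;  x_1 = (x_0 − 10)/11 = -3/4
  x_1 = -3/4;  a_1 = 2;  x_2 = (x_1 − 2)/11 = -1/4
  x_2 = -1/4;  a_2 = 8;  x_3 = (x_2 − 8)/11 = -3/4
Digits: (10, 2, 8).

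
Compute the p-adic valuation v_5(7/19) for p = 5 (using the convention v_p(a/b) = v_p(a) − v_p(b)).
v_5(7/19) = 0

Factor powers of 5 from the numerator and denominator of the reduced fraction: 7 = 5^0 · 7 and 19 = 5^0 · 19. Apply v_p(a/b) = v_p(a) − v_p(b): v_5(7/19) = 0 − 0 = 0.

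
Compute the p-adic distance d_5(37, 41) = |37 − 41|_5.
d_5(37, 41) = 1

Step 1 — x − y = 37 − 41 = -4. Step 2 — v_5(-4) = 0 (factor: -4 = −(5^0 · 4); the sign does not affect v_p). Step 3 — |x − y|_5 = 5^{0} = 1.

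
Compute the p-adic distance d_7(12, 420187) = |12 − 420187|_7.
d_7(12, 420187) = 1/16807

Step 1 — x − y = 12 − 420187 = -420175. Step 2 — v_7(-420175) = 5 (factor: -420175 = −(7^5 · 25); the sign does not affect v_p). Step 3 — |x − y|_7 = 7^{-5} = 1/16807.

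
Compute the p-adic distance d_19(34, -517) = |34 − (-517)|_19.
d_19(34, -517) = 1/19

Step 1 — x − y = 34 − (-517) = 551. Step 2 — v_19(551) = 1 (factor: 551 = (19^1 · 29); the sign does not affect v_p). Step 3 — |x − y|_19 = 19^{-1} = 1/19.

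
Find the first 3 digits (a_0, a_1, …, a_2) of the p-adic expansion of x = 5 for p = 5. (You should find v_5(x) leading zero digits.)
(a_0, …, a_2) = (0, 1, 0)

v_5(5) = 1, so a_0 = ... = a_0 = 0. Factor out: x = 5^1 · u with u = 1 a unit in ℤ_5. Expand u iteratively via a_{v+i} = u_i mod 5, u_{i+1} = (u_i − a_{v+i})/5:
  u_0 = 1;  a_1 = 1;  u_1 = (u_0 − 1)/5 = 0
  u_1 = 0;  a_2 = 0;  u_2 = (u_1 − 0)/5 = 0
Digits: (0, 1, 0).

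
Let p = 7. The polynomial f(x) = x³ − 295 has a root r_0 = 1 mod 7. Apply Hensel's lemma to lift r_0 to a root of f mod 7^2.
r_1 = 1 (mod 49)

Hensel: r_{i+1} = r_i − f(r_i)/f′(r_i) mod 7^{i+2}, where f′(x) = 3x². Iterate:
  r_0 = 1 (mod 7)
  r_1 = 1 (mod 49)
Final: r = 1 with f(r) ≡ 0 mod 7^2.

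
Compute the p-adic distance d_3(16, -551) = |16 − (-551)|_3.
d_3(16, -551) = 1/81

Step 1 — x − y = 16 − (-551) = 567. Step 2 — v_3(567) = 4 (factor: 567 = (3^4 · 7); the sign does not affect v_p). Step 3 — |x − y|_3 = 3^{-4} = 1/81.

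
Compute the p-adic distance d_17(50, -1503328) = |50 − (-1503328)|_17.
d_17(50, -1503328) = 1/83521

Step 1 — x − y = 50 − (-1503328) = 1503378. Step 2 — v_17(1503378) = 4 (factor: 1503378 = (17^4 · 18); the sign does not affect v_p). Step 3 — |x − y|_17 = 17^{-4} = 1/83521.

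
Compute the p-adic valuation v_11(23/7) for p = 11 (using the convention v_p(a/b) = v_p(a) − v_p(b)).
v_11(23/7) = 0

Factor powers of 11 from the numerator and denominator of the reduced fraction: 23 = 11^0 · 23 and 7 = 11^0 · 7. Apply v_p(a/b) = v_p(a) − v_p(b): v_11(23/7) = 0 − 0 = 0.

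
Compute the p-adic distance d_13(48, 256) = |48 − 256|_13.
d_13(48, 256) = 1/13

Step 1 — x − y = 48 − 256 = -208. Step 2 — v_13(-208) = 1 (factor: -208 = −(13^1 · 16); the sign does not affect v_p). Step 3 — |x − y|_13 = 13^{-1} = 1/13.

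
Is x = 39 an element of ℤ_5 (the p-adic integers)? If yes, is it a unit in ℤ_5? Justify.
x ∈ ℤ_5^× (unit); v_5(x) = 0

ℤ_5 = {x ∈ ℚ_5 : v_5(x) ≥ 0} and ℤ_5^× = {x ∈ ℤ_5 : v_5(x) = 0}. Here v_5(39) = v_5(num) − v_5(den) = 0; compare against these criteria.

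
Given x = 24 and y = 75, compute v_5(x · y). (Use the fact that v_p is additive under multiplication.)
v_5(1800) = 2

v_p(x) = 0 (factor: 24 = 5^0 · 24); v_p(y) = 2 (factor: 75 = 5^2 · 3). Additivity: v_p(xy) = v_p(x) + v_p(y) = 0 + 2 = 2. (Direct check: xy = 1800 = 5^2 · (72).)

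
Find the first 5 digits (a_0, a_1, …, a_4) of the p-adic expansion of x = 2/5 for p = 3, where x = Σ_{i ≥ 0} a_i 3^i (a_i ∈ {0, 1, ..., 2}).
(a_0, …, a_4) = (1, 1, 2, 1, 0)

v_3(2/5) = 0 (numerator and denominator both coprime to 3), so x ∈ ℤ_3^×. Compute digits iteratively via a_i = x_i mod 3, x_{i+1} = (x_i − a_i)/3, with x_0 = x:
  x_0 = 2/5;  a_0 = 1;  x_1 = (x_0 − 1)/3 = -1/5
  x_1 = -1/5;  a_1 = 1;  x_2 = (x_1 − 1)/3 = -2/5
  x_2 = -2/5;  a_2 = 2;  x_3 = (x_2 − 2)/3 = -4/5
  x_3 = -4/5;  a_3 = 1;  x_4 = (x_3 − 1)/3 = -3/5
  x_4 = -3/5;  a_4 = 0;  x_5 = (x_4 − 0)/3 = -1/5
Digits: (1, 1, 2, 1, 0).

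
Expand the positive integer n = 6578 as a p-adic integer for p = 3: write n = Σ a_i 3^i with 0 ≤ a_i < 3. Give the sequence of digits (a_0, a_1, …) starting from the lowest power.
(a_0, a_1, …) = (2, 2, 1, 0, 0, 0, 0, 0, 1)

Repeated division by 3 gives the digits low-to-high: 6578 = 2 + 2·3^1 + 1·3^2 + 1·3^8. Digit sequence: (2, 2, 1, 0, 0, 0, 0, 0, 1).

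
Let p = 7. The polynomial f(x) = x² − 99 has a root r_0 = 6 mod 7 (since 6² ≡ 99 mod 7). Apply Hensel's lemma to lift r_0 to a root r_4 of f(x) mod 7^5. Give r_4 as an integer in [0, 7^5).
r_4 = 9554 (mod 16807)

Hensel's recurrence: r_{i+1} = r_i − f(r_i)·(f′(r_i))^{-1} mod 7^{i+2}, with f′(x) = 2x. Iterate:
  r_0 = 6 (mod 7)
  r_1 = 48 (mod 49)
  r_2 = 293 (mod 343)
  r_3 = 2351 (mod 2401)
  r_4 = 9554 (mod 16807)
Final: r_4 = 9554, and one checks f(r_4) ≡ 0 mod 7^5.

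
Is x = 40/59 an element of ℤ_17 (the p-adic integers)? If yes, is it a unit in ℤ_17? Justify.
x ∈ ℤ_17^× (unit); v_17(x) = 0

ℤ_17 = {x ∈ ℚ_17 : v_17(x) ≥ 0} and ℤ_17^× = {x ∈ ℤ_17 : v_17(x) = 0}. Here v_17(40/59) = v_17(num) − v_17(den) = 0; compare against these criteria.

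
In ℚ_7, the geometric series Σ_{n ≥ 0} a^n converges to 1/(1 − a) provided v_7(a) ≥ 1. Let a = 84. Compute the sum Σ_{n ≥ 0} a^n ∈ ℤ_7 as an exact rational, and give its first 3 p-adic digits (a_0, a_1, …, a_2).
Σ a^n = 1/(1 − a) = -1/83;  first 3 digits = (1, 5, 5)

v_7(a) = 1 ≥ 1, so the series converges in ℤ_7 to 1/(1 − a) = 1/(1 − 84) = -1/83. Expand this rational in ℤ_7: compute digits iteratively via d_i = x_i mod 7, x_{i+1} = (x_i − d_i)/7. The first 3 digits are (1, 5, 5).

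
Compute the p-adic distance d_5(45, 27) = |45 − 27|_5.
d_5(45, 27) = 1

Step 1 — x − y = 45 − 27 = 18. Step 2 — v_5(18) = 0 (factor: 18 = (5^0 · 18); the sign does not affect v_p). Step 3 — |x − y|_5 = 5^{0} = 1.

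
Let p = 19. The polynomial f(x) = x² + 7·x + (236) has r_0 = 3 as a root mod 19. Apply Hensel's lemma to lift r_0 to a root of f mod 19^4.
r_3 = 32778 (mod 130321)

Hensel: r_{i+1} = r_i − f(r_i)·(f′(r_i))^{-1} mod 19^{i+2}, f′(x) = 2x + 7. Iterate:
  r_0 = 3 (mod 19)
  r_1 = 288 (mod 361)
  r_2 = 5342 (mod 6859)
  r_3 = 32778 (mod 130321)
Final: r = 32778 satisfies f(r) ≡ 0 mod 19^4.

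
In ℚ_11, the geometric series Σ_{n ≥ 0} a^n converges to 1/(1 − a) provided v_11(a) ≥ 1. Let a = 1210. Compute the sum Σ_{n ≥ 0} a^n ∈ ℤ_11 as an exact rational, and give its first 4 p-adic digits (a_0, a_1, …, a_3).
Σ a^n = 1/(1 − a) = -1/1209;  first 4 digits = (1, 0, 10, 0)

v_11(a) = 2 ≥ 1, so the series converges in ℤ_11 to 1/(1 − a) = 1/(1 − 1210) = -1/1209. Expand this rational in ℤ_11: compute digits iteratively via d_i = x_i mod 11, x_{i+1} = (x_i − d_i)/11. The first 4 digits are (1, 0, 10, 0).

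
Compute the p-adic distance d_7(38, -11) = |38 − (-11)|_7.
d_7(38, -11) = 1/49

Step 1 — x − y = 38 − (-11) = 49. Step 2 — v_7(49) = 2 (factor: 49 = (7^2 · 1); the sign does not affect v_p). Step 3 — |x − y|_7 = 7^{-2} = 1/49.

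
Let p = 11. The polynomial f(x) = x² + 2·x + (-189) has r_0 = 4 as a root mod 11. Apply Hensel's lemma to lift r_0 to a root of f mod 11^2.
r_1 = 81 (mod 121)

Hensel: r_{i+1} = r_i − f(r_i)·(f′(r_i))^{-1} mod 11^{i+2}, f′(x) = 2x + 2. Iterate:
  r_0 = 4 (mod 11)
  r_1 = 81 (mod 121)
Final: r = 81 satisfies f(r) ≡ 0 mod 11^2.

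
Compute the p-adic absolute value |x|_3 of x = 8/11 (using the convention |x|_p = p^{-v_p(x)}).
|8/11|_3 = 1

Step 1 — compute v_3(x) by factoring powers of 3 out of the numerator and denominator: v_3(8/11) = 0. Step 2 — apply |x|_p = p^{-v_p(x)} = 3^{0} = 1.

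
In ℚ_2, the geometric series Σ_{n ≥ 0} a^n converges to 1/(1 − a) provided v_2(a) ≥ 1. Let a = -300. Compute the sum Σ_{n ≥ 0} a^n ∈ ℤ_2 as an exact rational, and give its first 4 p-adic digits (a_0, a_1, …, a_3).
Σ a^n = 1/(1 − a) = 1/301;  first 4 digits = (1, 0, 1, 0)

v_2(a) = 2 ≥ 1, so the series converges in ℤ_2 to 1/(1 − a) = 1/(1 − (-300)) = 1/301. Expand this rational in ℤ_2: compute digits iteratively via d_i = x_i mod 2, x_{i+1} = (x_i − d_i)/2. The first 4 digits are (1, 0, 1, 0).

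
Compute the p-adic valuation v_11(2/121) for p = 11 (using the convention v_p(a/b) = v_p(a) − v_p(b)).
v_11(2/121) = -2

Factor powers of 11 from the numerator and denominator of the reduced fraction: 2 = 11^0 · 2 and 121 = 11^2 · 1. Apply v_p(a/b) = v_p(a) − v_p(b): v_11(2/121) = 0 − 2 = -2.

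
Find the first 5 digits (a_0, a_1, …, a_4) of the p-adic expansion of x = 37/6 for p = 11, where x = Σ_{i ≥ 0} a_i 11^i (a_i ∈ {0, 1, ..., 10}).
(a_0, …, a_4) = (8, 9, 1, 9, 1)

v_11(37/6) = 0 (numerator and denominator both coprime to 11), so x ∈ ℤ_11^×. Compute digits iteratively via a_i = x_i mod 11, x_{i+1} = (x_i − a_i)/11, with x_0 = x:
  x_0 = 37/6;  a_0 = 8;  x_1 = (x_0 − 8)/11 = -1/6
  x_1 = -1/6;  a_1 = 9;  x_2 = (x_1 − 9)/11 = -5/6
  x_2 = -5/6;  a_2 = 1;  x_3 = (x_2 − 1)/11 = -1/6
  x_3 = -1/6;  a_3 = 9;  x_4 = (x_3 − 9)/11 = -5/6
  x_4 = -5/6;  a_4 = 1;  x_5 = (x_4 − 1)/11 = -1/6
Digits: (8, 9, 1, 9, 1).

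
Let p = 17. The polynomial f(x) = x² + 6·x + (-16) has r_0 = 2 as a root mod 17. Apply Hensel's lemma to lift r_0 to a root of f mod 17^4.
r_3 = 2 (mod 83521)

Hensel: r_{i+1} = r_i − f(r_i)·(f′(r_i))^{-1} mod 17^{i+2}, f′(x) = 2x + 6. Iterate:
  r_0 = 2 (mod 17)
  r_1 = 2 (mod 289)
  r_2 = 2 (mod 4913)
  r_3 = 2 (mod 83521)
Final: r = 2 satisfies f(r) ≡ 0 mod 17^4.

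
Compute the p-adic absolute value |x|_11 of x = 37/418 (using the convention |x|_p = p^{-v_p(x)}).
|37/418|_11 = 11

Step 1 — compute v_11(x) by factoring powers of 11 out of the numerator and denominator: v_11(37/418) = -1. Step 2 — apply |x|_p = p^{-v_p(x)} = 11^{1} = 11.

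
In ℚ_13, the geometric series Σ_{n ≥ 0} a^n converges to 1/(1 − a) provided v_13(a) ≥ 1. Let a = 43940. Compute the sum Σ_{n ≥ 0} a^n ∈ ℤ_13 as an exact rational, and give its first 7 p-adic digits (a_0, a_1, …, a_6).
Σ a^n = 1/(1 − a) = -1/43939;  first 7 digits = (1, 0, 0, 7, 1, 0, 10)

v_13(a) = 3 ≥ 1, so the series converges in ℤ_13 to 1/(1 − a) = 1/(1 − 43940) = -1/43939. Expand this rational in ℤ_13: compute digits iteratively via d_i = x_i mod 13, x_{i+1} = (x_i − d_i)/13. The first 7 digits are (1, 0, 0, 7, 1, 0, 10).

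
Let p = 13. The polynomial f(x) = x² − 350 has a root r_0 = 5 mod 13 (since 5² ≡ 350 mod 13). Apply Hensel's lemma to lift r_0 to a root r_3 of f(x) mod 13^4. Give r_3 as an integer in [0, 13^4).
r_3 = 16684 (mod 28561)

Hensel's recurrence: r_{i+1} = r_i − f(r_i)·(f′(r_i))^{-1} mod 13^{i+2}, with f′(x) = 2x. Iterate:
  r_0 = 5 (mod 13)
  r_1 = 122 (mod 169)
  r_2 = 1305 (mod 2197)
  r_3 = 16684 (mod 28561)
Final: r_3 = 16684, and one checks f(r_3) ≡ 0 mod 13^4.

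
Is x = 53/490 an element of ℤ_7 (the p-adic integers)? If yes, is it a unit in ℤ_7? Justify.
x ∉ ℤ_7 (v_7(x) = -2 < 0)

ℤ_7 = {x ∈ ℚ_7 : v_7(x) ≥ 0} and ℤ_7^× = {x ∈ ℤ_7 : v_7(x) = 0}. Here v_7(53/490) = v_7(num) − v_7(den) = -2; compare against these criteria.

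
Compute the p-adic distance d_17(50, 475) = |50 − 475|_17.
d_17(50, 475) = 1/17

Step 1 — x − y = 50 − 475 = -425. Step 2 — v_17(-425) = 1 (factor: -425 = −(17^1 · 25); the sign does not affect v_p). Step 3 — |x − y|_17 = 17^{-1} = 1/17.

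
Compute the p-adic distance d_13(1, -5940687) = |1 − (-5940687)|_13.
d_13(1, -5940687) = 1/371293

Step 1 — x − y = 1 − (-5940687) = 5940688. Step 2 — v_13(5940688) = 5 (factor: 5940688 = (13^5 · 16); the sign does not affect v_p). Step 3 — |x − y|_13 = 13^{-5} = 1/371293.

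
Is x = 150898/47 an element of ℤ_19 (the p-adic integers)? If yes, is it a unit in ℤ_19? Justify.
x ∈ ℤ_19 but not a unit; v_19(x) = 3 > 0

ℤ_19 = {x ∈ ℚ_19 : v_19(x) ≥ 0} and ℤ_19^× = {x ∈ ℤ_19 : v_19(x) = 0}. Here v_19(150898/47) = v_19(num) − v_19(den) = 3; compare against these criteria.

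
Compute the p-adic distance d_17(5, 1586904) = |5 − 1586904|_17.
d_17(5, 1586904) = 1/83521

Step 1 — x − y = 5 − 1586904 = -1586899. Step 2 — v_17(-1586899) = 4 (factor: -1586899 = −(17^4 · 19); the sign does not affect v_p). Step 3 — |x − y|_17 = 17^{-4} = 1/83521.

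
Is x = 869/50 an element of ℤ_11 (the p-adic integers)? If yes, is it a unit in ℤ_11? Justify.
x ∈ ℤ_11 but not a unit; v_11(x) = 1 > 0

ℤ_11 = {x ∈ ℚ_11 : v_11(x) ≥ 0} and ℤ_11^× = {x ∈ ℤ_11 : v_11(x) = 0}. Here v_11(869/50) = v_11(num) − v_11(den) = 1; compare against these criteria.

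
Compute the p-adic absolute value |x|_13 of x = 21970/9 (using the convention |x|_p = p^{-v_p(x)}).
|21970/9|_13 = 1/2197

Step 1 — compute v_13(x) by factoring powers of 13 out of the numerator and denominator: v_13(21970/9) = 3. Step 2 — apply |x|_p = p^{-v_p(x)} = 13^{-3} = 1/2197.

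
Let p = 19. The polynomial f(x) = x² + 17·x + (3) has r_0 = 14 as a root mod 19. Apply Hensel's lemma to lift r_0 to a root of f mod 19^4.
r_3 = 107478 (mod 130321)

Hensel: r_{i+1} = r_i − f(r_i)·(f′(r_i))^{-1} mod 19^{i+2}, f′(x) = 2x + 17. Iterate:
  r_0 = 14 (mod 19)
  r_1 = 261 (mod 361)
  r_2 = 4593 (mod 6859)
  r_3 = 107478 (mod 130321)
Final: r = 107478 satisfies f(r) ≡ 0 mod 19^4.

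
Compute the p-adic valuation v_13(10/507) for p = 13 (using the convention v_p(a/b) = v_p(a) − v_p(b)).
v_13(10/507) = -2

Factor powers of 13 from the numerator and denominator of the reduced fraction: 10 = 13^0 · 10 and 507 = 13^2 · 3. Apply v_p(a/b) = v_p(a) − v_p(b): v_13(10/507) = 0 − 2 = -2.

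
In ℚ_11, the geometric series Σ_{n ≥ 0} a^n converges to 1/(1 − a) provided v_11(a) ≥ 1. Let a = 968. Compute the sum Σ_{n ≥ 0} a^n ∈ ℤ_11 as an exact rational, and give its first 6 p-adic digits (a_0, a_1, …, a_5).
Σ a^n = 1/(1 − a) = -1/967;  first 6 digits = (1, 0, 8, 0, 9, 5)

v_11(a) = 2 ≥ 1, so the series converges in ℤ_11 to 1/(1 − a) = 1/(1 − 968) = -1/967. Expand this rational in ℤ_11: compute digits iteratively via d_i = x_i mod 11, x_{i+1} = (x_i − d_i)/11. The first 6 digits are (1, 0, 8, 0, 9, 5).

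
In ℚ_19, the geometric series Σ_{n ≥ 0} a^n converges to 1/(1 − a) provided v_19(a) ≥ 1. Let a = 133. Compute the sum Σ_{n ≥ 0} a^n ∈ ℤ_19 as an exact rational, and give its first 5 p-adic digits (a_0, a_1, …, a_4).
Σ a^n = 1/(1 − a) = -1/132;  first 5 digits = (1, 7, 11, 3, 6)

v_19(a) = 1 ≥ 1, so the series converges in ℤ_19 to 1/(1 − a) = 1/(1 − 133) = -1/132. Expand this rational in ℤ_19: compute digits iteratively via d_i = x_i mod 19, x_{i+1} = (x_i − d_i)/19. The first 5 digits are (1, 7, 11, 3, 6).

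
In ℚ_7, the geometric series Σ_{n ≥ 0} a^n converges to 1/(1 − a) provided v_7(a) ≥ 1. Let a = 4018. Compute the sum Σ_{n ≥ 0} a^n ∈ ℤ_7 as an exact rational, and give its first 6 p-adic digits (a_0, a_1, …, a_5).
Σ a^n = 1/(1 − a) = -1/4017;  first 6 digits = (1, 0, 5, 4, 5, 1)

v_7(a) = 2 ≥ 1, so the series converges in ℤ_7 to 1/(1 − a) = 1/(1 − 4018) = -1/4017. Expand this rational in ℤ_7: compute digits iteratively via d_i = x_i mod 7, x_{i+1} = (x_i − d_i)/7. The first 6 digits are (1, 0, 5, 4, 5, 1).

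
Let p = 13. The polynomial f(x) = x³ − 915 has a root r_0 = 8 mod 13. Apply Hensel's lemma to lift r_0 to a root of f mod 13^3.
r_2 = 268 (mod 2197)

Hensel: r_{i+1} = r_i − f(r_i)/f′(r_i) mod 13^{i+2}, where f′(x) = 3x². Iterate:
  r_0 = 8 (mod 13)
  r_1 = 99 (mod 169)
  r_2 = 268 (mod 2197)
Final: r = 268 with f(r) ≡ 0 mod 13^3.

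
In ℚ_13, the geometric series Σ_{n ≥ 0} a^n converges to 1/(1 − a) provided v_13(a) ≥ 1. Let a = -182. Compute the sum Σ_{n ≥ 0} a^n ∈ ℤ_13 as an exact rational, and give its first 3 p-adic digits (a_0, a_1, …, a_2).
Σ a^n = 1/(1 − a) = 1/183;  first 3 digits = (1, 12, 12)

v_13(a) = 1 ≥ 1, so the series converges in ℤ_13 to 1/(1 − a) = 1/(1 − (-182)) = 1/183. Expand this rational in ℤ_13: compute digits iteratively via d_i = x_i mod 13, x_{i+1} = (x_i − d_i)/13. The first 3 digits are (1, 12, 12).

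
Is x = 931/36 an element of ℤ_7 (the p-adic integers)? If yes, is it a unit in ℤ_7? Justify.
x ∈ ℤ_7 but not a unit; v_7(x) = 2 > 0

ℤ_7 = {x ∈ ℚ_7 : v_7(x) ≥ 0} and ℤ_7^× = {x ∈ ℤ_7 : v_7(x) = 0}. Here v_7(931/36) = v_7(num) − v_7(den) = 2; compare against these criteria.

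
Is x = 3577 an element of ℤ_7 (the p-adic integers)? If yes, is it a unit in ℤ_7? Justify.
x ∈ ℤ_7 but not a unit; v_7(x) = 2 > 0

ℤ_7 = {x ∈ ℚ_7 : v_7(x) ≥ 0} and ℤ_7^× = {x ∈ ℤ_7 : v_7(x) = 0}. Here v_7(3577) = v_7(num) − v_7(den) = 2; compare against these criteria.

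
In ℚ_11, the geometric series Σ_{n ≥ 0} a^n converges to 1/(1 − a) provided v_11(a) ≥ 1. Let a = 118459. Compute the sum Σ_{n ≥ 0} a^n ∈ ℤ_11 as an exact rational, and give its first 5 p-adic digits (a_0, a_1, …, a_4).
Σ a^n = 1/(1 − a) = -1/118458;  first 5 digits = (1, 0, 0, 1, 8)

v_11(a) = 3 ≥ 1, so the series converges in ℤ_11 to 1/(1 − a) = 1/(1 − 118459) = -1/118458. Expand this rational in ℤ_11: compute digits iteratively via d_i = x_i mod 11, x_{i+1} = (x_i − d_i)/11. The first 5 digits are (1, 0, 0, 1, 8).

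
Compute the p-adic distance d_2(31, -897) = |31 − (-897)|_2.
d_2(31, -897) = 1/32

Step 1 — x − y = 31 − (-897) = 928. Step 2 — v_2(928) = 5 (factor: 928 = (2^5 · 29); the sign does not affect v_p). Step 3 — |x − y|_2 = 2^{-5} = 1/32.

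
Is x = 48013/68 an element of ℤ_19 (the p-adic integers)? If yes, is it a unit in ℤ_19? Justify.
x ∈ ℤ_19 but not a unit; v_19(x) = 3 > 0

ℤ_19 = {x ∈ ℚ_19 : v_19(x) ≥ 0} and ℤ_19^× = {x ∈ ℤ_19 : v_19(x) = 0}. Here v_19(48013/68) = v_19(num) − v_19(den) = 3; compare against these criteria.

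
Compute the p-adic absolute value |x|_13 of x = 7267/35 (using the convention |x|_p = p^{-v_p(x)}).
|7267/35|_13 = 1/169

Step 1 — compute v_13(x) by factoring powers of 13 out of the numerator and denominator: v_13(7267/35) = 2. Step 2 — apply |x|_p = p^{-v_p(x)} = 13^{-2} = 1/169.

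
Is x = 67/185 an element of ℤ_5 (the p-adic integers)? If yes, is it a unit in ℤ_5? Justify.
x ∉ ℤ_5 (v_5(x) = -1 < 0)

ℤ_5 = {x ∈ ℚ_5 : v_5(x) ≥ 0} and ℤ_5^× = {x ∈ ℤ_5 : v_5(x) = 0}. Here v_5(67/185) = v_5(num) − v_5(den) = -1; compare against these criteria.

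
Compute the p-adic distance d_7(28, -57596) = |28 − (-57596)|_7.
d_7(28, -57596) = 1/2401

Step 1 — x − y = 28 − (-57596) = 57624. Step 2 — v_7(57624) = 4 (factor: 57624 = (7^4 · 24); the sign does not affect v_p). Step 3 — |x − y|_7 = 7^{-4} = 1/2401.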